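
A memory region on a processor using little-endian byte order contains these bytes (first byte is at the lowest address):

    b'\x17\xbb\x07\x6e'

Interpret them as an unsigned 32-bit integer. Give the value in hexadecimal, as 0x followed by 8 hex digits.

0x6E07BB17

Little-endian: lowest address holds the least-significant byte.
Reassemble most-significant byte first: 6E 07 BB 17 → 0x6E07BB17.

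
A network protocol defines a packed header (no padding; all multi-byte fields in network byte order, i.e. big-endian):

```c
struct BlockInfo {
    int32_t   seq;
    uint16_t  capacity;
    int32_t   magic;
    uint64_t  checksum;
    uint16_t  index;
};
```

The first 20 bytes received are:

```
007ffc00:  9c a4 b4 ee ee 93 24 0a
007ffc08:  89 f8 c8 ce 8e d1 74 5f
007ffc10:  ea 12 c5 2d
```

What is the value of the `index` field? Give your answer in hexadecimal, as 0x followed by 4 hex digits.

0xC52D

`index` follows `seq` (4 B), `capacity` (2 B), `magic` (4 B), `checksum` (8 B), so it starts at offset 4 + 2 + 4 + 8 = 18 and occupies 2 bytes.
Bytes at offsets 18..19: C5 2D.
In big-endian order the high byte comes first in memory.
The bytes are already most-significant first: 0xC52D.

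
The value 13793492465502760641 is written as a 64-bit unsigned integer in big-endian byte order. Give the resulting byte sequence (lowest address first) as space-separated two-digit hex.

13793492465502760641 in hexadecimal, padded to 64 bits, is 0xBF6C5450FA51AEC1.
Split into bytes (most-significant first): BF 6C 54 50 FA 51 AE C1.
Big-endian stores the most-significant byte at the lowest address.
So the memory order matches the most-significant-first order: BF 6C 54 50 FA 51 AE C1.

BF 6C 54 50 FA 51 AE C1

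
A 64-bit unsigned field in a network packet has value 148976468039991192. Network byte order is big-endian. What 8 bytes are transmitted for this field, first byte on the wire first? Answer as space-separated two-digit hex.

148976468039991192 in hexadecimal, padded to 64 bits, is 0x0211454EF16A7F98.
Split into bytes (most-significant first): 02 11 45 4E F1 6A 7F 98.
Big-endian: lowest address holds the most-significant byte.
So the memory order matches the most-significant-first order: 02 11 45 4E F1 6A 7F 98.

02 11 45 4E F1 6A 7F 98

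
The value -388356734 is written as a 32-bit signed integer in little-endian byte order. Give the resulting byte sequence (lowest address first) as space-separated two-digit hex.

82 25 DA E8

Two's complement of -388356734 in 32 bits: 388356734 = 0x1725DA7E; invert → 0xE8DA2581; add 1 → 0xE8DA2582.
Split into bytes (most-significant first): E8 DA 25 82.
Little-endian stores the least-significant byte at the lowest address.
So at ascending addresses the bytes are 82 25 DA E8.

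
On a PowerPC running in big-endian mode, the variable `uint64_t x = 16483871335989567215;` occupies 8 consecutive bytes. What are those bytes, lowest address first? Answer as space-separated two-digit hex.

E4 C2 79 A5 10 E6 DE EF

16483871335989567215 in hexadecimal, padded to 64 bits, is 0xE4C279A510E6DEEF.
Split into bytes (most-significant first): E4 C2 79 A5 10 E6 DE EF.
Big-endian: lowest address holds the most-significant byte.
So the memory order matches the most-significant-first order: E4 C2 79 A5 10 E6 DE EF.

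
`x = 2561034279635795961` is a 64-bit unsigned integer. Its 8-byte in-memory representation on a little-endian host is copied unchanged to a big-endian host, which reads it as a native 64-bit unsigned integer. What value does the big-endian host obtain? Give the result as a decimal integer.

17960156023639476771

2561034279635795961 in 64-bit hexadecimal is 0x238A9F1BBF4A3FF9.
Stored little-endian, the bytes at ascending addresses are F9 3F 4A BF 1B 9F 8A 23.
Read back as big-endian, the last byte is least significant, giving 0xF93F4ABF1B9F8A23.
0xF93F4ABF1B9F8A23 = 17960156023639476771.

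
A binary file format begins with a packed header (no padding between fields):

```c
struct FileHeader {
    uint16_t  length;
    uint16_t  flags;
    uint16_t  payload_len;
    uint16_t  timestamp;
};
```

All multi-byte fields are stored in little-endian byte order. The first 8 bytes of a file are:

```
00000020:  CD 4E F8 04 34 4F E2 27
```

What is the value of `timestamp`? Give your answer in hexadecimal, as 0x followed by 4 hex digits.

0x27E2

`timestamp` follows `length` (2 B), `flags` (2 B), `payload_len` (2 B), so it starts at offset 2 + 2 + 2 = 6 and occupies 2 bytes.
Bytes at offsets 6..7: E2 27.
In little-endian order the low byte comes first in memory.
Reassemble most-significant byte first: 27 E2 → 0x27E2.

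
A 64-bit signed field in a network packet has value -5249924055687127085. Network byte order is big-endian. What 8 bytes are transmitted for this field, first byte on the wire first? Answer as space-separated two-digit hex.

Two's complement of -5249924055687127085 in 64 bits: 5249924055687127085 = 0x48DB7A1D0502602D; invert → 0xB72485E2FAFD9FD2; add 1 → 0xB72485E2FAFD9FD3.
Split into bytes (most-significant first): B7 24 85 E2 FA FD 9F D3.
Big-endian: lowest address holds the most-significant byte.
So the memory order matches the most-significant-first order: B7 24 85 E2 FA FD 9F D3.

B7 24 85 E2 FA FD 9F D3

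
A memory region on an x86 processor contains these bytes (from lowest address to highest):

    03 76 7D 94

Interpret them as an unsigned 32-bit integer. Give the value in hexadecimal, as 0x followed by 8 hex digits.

0x947D7603

Little-endian: lowest address holds the least-significant byte.
Reassemble most-significant byte first: 94 7D 76 03 → 0x947D7603.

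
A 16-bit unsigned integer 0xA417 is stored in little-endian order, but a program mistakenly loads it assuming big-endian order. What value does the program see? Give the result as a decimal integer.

6052

Stored little-endian, the bytes at ascending addresses are 17 A4.
Read back as big-endian, the last byte is least significant, giving 0x17A4.
0x17A4 = 6052.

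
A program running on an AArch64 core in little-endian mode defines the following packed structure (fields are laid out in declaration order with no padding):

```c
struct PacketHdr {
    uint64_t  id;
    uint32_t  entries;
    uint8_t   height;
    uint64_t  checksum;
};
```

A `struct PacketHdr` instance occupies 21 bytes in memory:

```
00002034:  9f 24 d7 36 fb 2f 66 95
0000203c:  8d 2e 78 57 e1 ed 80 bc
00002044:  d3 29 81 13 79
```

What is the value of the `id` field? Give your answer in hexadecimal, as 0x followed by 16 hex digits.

`id` is the first field, at byte offset 0, occupying 8 bytes.
Bytes at offsets 0..7: 9F 24 D7 36 FB 2F 66 95.
Little-endian stores the least-significant byte at the lowest address.
Reassemble most-significant byte first: 95 66 2F FB 36 D7 24 9F → 0x95662FFB36D7249F.

0x95662FFB36D7249F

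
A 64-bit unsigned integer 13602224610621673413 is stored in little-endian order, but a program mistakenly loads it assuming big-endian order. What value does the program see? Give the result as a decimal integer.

13602224610621673413 in 64-bit hexadecimal is 0xBCC4CF37372E4FC5.
Stored little-endian, the bytes at ascending addresses are C5 4F 2E 37 37 CF C4 BC.
Read back as big-endian, the last byte is least significant, giving 0xC54F2E3737CFC4BC.
0xC54F2E3737CFC4BC = 14217633363326387388.

14217633363326387388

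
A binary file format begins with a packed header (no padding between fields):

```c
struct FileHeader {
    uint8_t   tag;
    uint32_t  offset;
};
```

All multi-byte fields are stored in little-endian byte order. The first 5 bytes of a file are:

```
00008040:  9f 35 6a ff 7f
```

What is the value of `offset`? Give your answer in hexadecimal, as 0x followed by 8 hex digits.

0x7FFF6A35

`offset` follows `tag` (1 byte), so it starts at byte offset 1 and occupies 4 bytes.
Bytes at offsets 1..4: 35 6A FF 7F.
Little-endian stores the least-significant byte at the lowest address.
Reassemble most-significant byte first: 7F FF 6A 35 → 0x7FFF6A35.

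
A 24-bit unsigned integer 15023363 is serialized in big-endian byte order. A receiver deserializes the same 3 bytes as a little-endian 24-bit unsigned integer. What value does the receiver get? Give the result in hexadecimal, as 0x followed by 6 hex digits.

0x033DE5

15023363 in 24-bit hexadecimal is 0xE53D03.
Stored big-endian, the bytes at ascending addresses are E5 3D 03.
Read back as little-endian, the first byte is least significant, giving 0x033DE5.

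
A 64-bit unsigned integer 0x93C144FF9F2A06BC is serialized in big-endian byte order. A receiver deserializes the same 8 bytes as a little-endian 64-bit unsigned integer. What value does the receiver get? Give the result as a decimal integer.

Stored big-endian, the bytes at ascending addresses are 93 C1 44 FF 9F 2A 06 BC.
Read back as little-endian, the first byte is least significant, giving 0xBC062A9FFF44C193.
0xBC062A9FFF44C193 = 13548563395661578643.

13548563395661578643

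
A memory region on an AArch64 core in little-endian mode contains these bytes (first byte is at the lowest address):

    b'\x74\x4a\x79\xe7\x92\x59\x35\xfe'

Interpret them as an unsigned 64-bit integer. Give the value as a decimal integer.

18317645546882943604

In little-endian order the low byte comes first in memory.
Reassemble most-significant byte first: FE 35 59 92 E7 79 4A 74 → 0xFE355992E7794A74.
0xFE355992E7794A74 = 18317645546882943604.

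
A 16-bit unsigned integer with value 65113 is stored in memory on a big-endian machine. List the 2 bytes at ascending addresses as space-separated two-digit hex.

FE 59

65113 in hexadecimal, padded to 16 bits, is 0xFE59.
Split into bytes (most-significant first): FE 59.
Big-endian stores the most-significant byte at the lowest address.
So the memory order matches the most-significant-first order: FE 59.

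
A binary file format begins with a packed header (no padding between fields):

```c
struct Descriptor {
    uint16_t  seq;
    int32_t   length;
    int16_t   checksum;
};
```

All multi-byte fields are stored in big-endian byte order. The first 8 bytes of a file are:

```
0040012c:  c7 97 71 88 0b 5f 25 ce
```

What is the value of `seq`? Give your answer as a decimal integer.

51095

`seq` is the first field, at byte offset 0, occupying 2 bytes.
Bytes at offsets 0..1: C7 97.
Big-endian: lowest address holds the most-significant byte.
The bytes are already most-significant first: 0xC797.
0xC797 = 51095.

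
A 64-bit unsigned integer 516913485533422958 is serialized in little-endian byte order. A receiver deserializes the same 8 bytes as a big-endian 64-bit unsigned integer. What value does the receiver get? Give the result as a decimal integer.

7936983616397126663

516913485533422958 in 64-bit hexadecimal is 0x072C72138CD4256E.
Stored little-endian, the bytes at ascending addresses are 6E 25 D4 8C 13 72 2C 07.
Read back as big-endian, the last byte is least significant, giving 0x6E25D48C13722C07.
0x6E25D48C13722C07 = 7936983616397126663.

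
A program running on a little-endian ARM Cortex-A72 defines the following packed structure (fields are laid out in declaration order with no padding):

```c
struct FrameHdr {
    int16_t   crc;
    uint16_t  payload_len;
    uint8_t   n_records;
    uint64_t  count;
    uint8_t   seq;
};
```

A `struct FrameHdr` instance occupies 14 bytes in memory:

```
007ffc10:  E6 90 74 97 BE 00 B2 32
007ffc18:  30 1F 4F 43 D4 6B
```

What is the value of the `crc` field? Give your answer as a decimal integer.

-28442

`crc` is the first field, at byte offset 0, occupying 2 bytes.
Bytes at offsets 0..1: E6 90.
In little-endian order the low byte comes first in memory.
Reassemble most-significant byte first: 90 E6 → 0x90E6.
Top bit is set, so as a signed 16-bit value this is 0x90E6 − 2^16 = -28442.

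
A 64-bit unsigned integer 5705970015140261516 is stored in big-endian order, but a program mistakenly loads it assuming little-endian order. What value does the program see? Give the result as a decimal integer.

10101142180386910031

5705970015140261516 in 64-bit hexadecimal is 0x4F2FAD7F4B772E8C.
Stored big-endian, the bytes at ascending addresses are 4F 2F AD 7F 4B 77 2E 8C.
Read back as little-endian, the first byte is least significant, giving 0x8C2E774B7FAD2F4F.
0x8C2E774B7FAD2F4F = 10101142180386910031.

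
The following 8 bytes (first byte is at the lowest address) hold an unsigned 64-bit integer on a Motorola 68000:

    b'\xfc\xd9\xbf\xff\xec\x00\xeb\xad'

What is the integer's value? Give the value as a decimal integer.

18219804873401101229

Big-endian stores the most-significant byte at the lowest address.
The bytes are already most-significant first: 0xFCD9BFFFEC00EBAD.
0xFCD9BFFFEC00EBAD = 18219804873401101229.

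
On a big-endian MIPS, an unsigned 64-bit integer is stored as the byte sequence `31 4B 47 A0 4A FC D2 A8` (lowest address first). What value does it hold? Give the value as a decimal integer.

Big-endian: lowest address holds the most-significant byte.
The bytes are already most-significant first: 0x314B47A04AFCD2A8.
0x314B47A04AFCD2A8 = 3552011484890190504.

3552011484890190504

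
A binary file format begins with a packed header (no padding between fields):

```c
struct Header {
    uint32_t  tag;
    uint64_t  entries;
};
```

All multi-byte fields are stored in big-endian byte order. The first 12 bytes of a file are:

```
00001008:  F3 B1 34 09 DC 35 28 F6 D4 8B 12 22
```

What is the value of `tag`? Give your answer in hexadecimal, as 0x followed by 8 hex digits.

`tag` is the first field, at byte offset 0, occupying 4 bytes.
Bytes at offsets 0..3: F3 B1 34 09.
In big-endian order the high byte comes first in memory.
The bytes are already most-significant first: 0xF3B13409.

0xF3B13409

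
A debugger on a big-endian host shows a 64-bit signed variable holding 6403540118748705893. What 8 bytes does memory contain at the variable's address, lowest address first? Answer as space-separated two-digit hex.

58 DD F1 CF 82 FA B4 65

6403540118748705893 in hexadecimal, padded to 64 bits, is 0x58DDF1CF82FAB465.
Split into bytes (most-significant first): 58 DD F1 CF 82 FA B4 65.
Big-endian: lowest address holds the most-significant byte.
So the memory order matches the most-significant-first order: 58 DD F1 CF 82 FA B4 65.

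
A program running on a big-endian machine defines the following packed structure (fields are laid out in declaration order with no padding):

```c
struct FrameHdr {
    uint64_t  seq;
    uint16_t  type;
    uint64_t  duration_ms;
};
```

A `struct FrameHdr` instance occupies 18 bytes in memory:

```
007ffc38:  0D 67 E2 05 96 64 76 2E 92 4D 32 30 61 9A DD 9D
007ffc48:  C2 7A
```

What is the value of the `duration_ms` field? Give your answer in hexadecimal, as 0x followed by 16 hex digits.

`duration_ms` follows `seq` (8 B), `type` (2 B), so it starts at offset 8 + 2 = 10 and occupies 8 bytes.
Bytes at offsets 10..17: 32 30 61 9A DD 9D C2 7A.
In big-endian order the high byte comes first in memory.
The bytes are already most-significant first: 0x3230619ADD9DC27A.

0x3230619ADD9DC27A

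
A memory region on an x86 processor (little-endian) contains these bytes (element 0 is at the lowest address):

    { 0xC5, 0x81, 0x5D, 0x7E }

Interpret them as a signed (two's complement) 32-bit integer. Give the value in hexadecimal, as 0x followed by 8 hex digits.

Little-endian stores the least-significant byte at the lowest address.
Reassemble most-significant byte first: 7E 5D 81 C5 → 0x7E5D81C5.

0x7E5D81C5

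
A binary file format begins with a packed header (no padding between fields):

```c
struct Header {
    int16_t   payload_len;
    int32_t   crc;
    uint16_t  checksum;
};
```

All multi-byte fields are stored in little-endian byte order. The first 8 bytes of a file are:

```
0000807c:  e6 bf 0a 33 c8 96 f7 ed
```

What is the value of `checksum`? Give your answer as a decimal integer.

60919

`checksum` follows `payload_len` (2 B), `crc` (4 B), so it starts at offset 2 + 4 = 6 and occupies 2 bytes.
Bytes at offsets 6..7: F7 ED.
Little-endian stores the least-significant byte at the lowest address.
Reassemble most-significant byte first: ED F7 → 0xEDF7.
0xEDF7 = 60919.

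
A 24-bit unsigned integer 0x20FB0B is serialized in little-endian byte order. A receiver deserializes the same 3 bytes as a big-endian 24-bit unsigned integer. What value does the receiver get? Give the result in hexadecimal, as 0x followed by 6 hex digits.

0x0BFB20

Stored little-endian, the bytes at ascending addresses are 0B FB 20.
Read back as big-endian, the last byte is least significant, giving 0x0BFB20.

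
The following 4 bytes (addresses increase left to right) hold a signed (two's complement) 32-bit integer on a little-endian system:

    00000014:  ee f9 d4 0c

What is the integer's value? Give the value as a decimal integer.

Little-endian stores the least-significant byte at the lowest address.
Reassemble most-significant byte first: 0C D4 F9 EE → 0x0CD4F9EE.
0x0CD4F9EE = 215284206.

215284206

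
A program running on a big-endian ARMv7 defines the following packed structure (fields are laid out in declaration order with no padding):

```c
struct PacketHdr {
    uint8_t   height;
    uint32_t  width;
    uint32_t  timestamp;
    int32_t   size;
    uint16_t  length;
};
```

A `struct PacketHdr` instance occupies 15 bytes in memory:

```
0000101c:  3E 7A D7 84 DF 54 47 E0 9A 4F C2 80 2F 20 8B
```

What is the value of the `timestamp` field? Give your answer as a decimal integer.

`timestamp` follows `height` (1 B), `width` (4 B), so it starts at offset 1 + 4 = 5 and occupies 4 bytes.
Bytes at offsets 5..8: 54 47 E0 9A.
Big-endian stores the most-significant byte at the lowest address.
The bytes are already most-significant first: 0x5447E09A.
0x5447E09A = 1413996698.

1413996698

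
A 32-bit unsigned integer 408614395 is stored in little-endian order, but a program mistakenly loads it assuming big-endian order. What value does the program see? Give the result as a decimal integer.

408614395 in 32-bit hexadecimal is 0x185AF5FB.
Stored little-endian, the bytes at ascending addresses are FB F5 5A 18.
Read back as big-endian, the last byte is least significant, giving 0xFBF55A18.
0xFBF55A18 = 4227160600.

4227160600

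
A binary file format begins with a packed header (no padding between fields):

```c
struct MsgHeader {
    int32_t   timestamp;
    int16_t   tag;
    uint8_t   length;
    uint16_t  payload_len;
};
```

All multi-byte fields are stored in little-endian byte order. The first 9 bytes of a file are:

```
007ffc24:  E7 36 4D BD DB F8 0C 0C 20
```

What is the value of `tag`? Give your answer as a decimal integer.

`tag` follows `timestamp` (4 bytes), so it starts at byte offset 4 and occupies 2 bytes.
Bytes at offsets 4..5: DB F8.
Little-endian: lowest address holds the least-significant byte.
Reassemble most-significant byte first: F8 DB → 0xF8DB.
Top bit is set, so as a signed 16-bit value this is 0xF8DB − 2^16 = -1829.

-1829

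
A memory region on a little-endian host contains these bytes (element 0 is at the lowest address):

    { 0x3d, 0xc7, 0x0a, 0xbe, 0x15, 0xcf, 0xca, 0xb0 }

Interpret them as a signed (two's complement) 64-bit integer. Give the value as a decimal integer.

-5707521885449042115

Little-endian stores the least-significant byte at the lowest address.
Reassemble most-significant byte first: B0 CA CF 15 BE 0A C7 3D → 0xB0CACF15BE0AC73D.
Top bit is set, so as a signed 64-bit value this is 0xB0CACF15BE0AC73D − 2^64 = -5707521885449042115.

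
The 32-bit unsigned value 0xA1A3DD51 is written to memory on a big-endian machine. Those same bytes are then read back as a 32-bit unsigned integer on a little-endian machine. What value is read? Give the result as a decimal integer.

1373479841

Stored big-endian, the bytes at ascending addresses are A1 A3 DD 51.
Read back as little-endian, the first byte is least significant, giving 0x51DDA3A1.
0x51DDA3A1 = 1373479841.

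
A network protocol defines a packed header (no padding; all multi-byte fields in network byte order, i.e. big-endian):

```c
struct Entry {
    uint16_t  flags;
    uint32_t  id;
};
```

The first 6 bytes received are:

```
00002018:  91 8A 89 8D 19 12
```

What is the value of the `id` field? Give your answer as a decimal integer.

`id` follows `flags` (2 bytes), so it starts at byte offset 2 and occupies 4 bytes.
Bytes at offsets 2..5: 89 8D 19 12.
Big-endian stores the most-significant byte at the lowest address.
The bytes are already most-significant first: 0x898D1912.
0x898D1912 = 2307725586.

2307725586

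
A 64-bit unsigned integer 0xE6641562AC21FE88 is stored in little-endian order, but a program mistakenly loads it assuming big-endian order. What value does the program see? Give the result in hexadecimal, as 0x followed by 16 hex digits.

0x88FE21AC621564E6

Stored little-endian, the bytes at ascending addresses are 88 FE 21 AC 62 15 64 E6.
Read back as big-endian, the last byte is least significant, giving 0x88FE21AC621564E6.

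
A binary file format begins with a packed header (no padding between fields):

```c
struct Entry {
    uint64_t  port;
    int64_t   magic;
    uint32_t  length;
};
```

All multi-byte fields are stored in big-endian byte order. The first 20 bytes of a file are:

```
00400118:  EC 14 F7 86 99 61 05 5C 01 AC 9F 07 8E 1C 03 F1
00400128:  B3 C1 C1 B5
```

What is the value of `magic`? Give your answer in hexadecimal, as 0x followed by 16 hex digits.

`magic` follows `port` (8 bytes), so it starts at byte offset 8 and occupies 8 bytes.
Bytes at offsets 8..15: 01 AC 9F 07 8E 1C 03 F1.
Big-endian stores the most-significant byte at the lowest address.
The bytes are already most-significant first: 0x01AC9F078E1C03F1.

0x01AC9F078E1C03F1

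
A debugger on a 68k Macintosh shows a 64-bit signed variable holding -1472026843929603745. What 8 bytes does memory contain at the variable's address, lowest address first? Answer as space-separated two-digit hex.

Two's complement of -1472026843929603745 in 64 bits: 1472026843929603745 = 0x146DB09D8C436EA1; invert → 0xEB924F6273BC915E; add 1 → 0xEB924F6273BC915F.
Split into bytes (most-significant first): EB 92 4F 62 73 BC 91 5F.
Big-endian stores the most-significant byte at the lowest address.
So the memory order matches the most-significant-first order: EB 92 4F 62 73 BC 91 5F.

EB 92 4F 62 73 BC 91 5F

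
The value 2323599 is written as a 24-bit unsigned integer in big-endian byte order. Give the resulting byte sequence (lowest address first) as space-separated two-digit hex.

2323599 in hexadecimal, padded to 24 bits, is 0x23748F.
Split into bytes (most-significant first): 23 74 8F.
Big-endian stores the most-significant byte at the lowest address.
So the memory order matches the most-significant-first order: 23 74 8F.

23 74 8F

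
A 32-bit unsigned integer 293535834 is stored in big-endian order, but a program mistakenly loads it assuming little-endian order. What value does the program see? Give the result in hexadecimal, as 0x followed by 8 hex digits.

0x5A007F11

293535834 in 32-bit hexadecimal is 0x117F005A.
Stored big-endian, the bytes at ascending addresses are 11 7F 00 5A.
Read back as little-endian, the first byte is least significant, giving 0x5A007F11.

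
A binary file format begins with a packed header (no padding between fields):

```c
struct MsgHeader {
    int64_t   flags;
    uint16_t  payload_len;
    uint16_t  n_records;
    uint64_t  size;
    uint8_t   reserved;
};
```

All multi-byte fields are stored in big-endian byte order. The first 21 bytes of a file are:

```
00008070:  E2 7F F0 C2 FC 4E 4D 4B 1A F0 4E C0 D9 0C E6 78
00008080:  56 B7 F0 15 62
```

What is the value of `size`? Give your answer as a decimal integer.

`size` follows `flags` (8 B), `payload_len` (2 B), `n_records` (2 B), so it starts at offset 8 + 2 + 2 = 12 and occupies 8 bytes.
Bytes at offsets 12..19: D9 0C E6 78 56 B7 F0 15.
In big-endian order the high byte comes first in memory.
The bytes are already most-significant first: 0xD90CE67856B7F015.
0xD90CE67856B7F015 = 15640129010476249109.

15640129010476249109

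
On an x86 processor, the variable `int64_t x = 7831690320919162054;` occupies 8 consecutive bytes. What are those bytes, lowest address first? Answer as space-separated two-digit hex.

7831690320919162054 in hexadecimal, padded to 64 bits, is 0x6CAFC0DA51406CC6.
Split into bytes (most-significant first): 6C AF C0 DA 51 40 6C C6.
Little-endian: lowest address holds the least-significant byte.
So at ascending addresses the bytes are C6 6C 40 51 DA C0 AF 6C.

C6 6C 40 51 DA C0 AF 6C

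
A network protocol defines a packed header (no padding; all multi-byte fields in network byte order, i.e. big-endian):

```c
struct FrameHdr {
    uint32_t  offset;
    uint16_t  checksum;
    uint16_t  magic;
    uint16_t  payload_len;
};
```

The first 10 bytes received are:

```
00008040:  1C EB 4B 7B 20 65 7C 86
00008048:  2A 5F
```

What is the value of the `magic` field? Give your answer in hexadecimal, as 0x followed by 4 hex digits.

`magic` follows `offset` (4 B), `checksum` (2 B), so it starts at offset 4 + 2 = 6 and occupies 2 bytes.
Bytes at offsets 6..7: 7C 86.
In big-endian order the high byte comes first in memory.
The bytes are already most-significant first: 0x7C86.

0x7C86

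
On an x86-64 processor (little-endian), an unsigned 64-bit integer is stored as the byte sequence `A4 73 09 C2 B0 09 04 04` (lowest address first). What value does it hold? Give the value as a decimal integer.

Little-endian: lowest address holds the least-significant byte.
Reassemble most-significant byte first: 04 04 09 B0 C2 09 73 A4 → 0x040409B0C20973A4.
0x040409B0C20973A4 = 289366930832847780.

289366930832847780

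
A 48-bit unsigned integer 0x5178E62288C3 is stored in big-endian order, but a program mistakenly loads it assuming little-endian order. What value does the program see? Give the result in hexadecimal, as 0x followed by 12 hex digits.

0xC38822E67851

Stored big-endian, the bytes at ascending addresses are 51 78 E6 22 88 C3.
Read back as little-endian, the first byte is least significant, giving 0xC38822E67851.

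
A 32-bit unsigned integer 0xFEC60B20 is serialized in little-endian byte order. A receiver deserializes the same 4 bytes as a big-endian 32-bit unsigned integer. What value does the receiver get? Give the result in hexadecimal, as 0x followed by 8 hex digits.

0x200BC6FE

Stored little-endian, the bytes at ascending addresses are 20 0B C6 FE.
Read back as big-endian, the last byte is least significant, giving 0x200BC6FE.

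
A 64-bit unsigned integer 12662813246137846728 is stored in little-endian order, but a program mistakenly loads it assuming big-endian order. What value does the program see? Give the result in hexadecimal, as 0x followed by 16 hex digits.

0xC84B28918E59BBAF

12662813246137846728 in 64-bit hexadecimal is 0xAFBB598E91284BC8.
Stored little-endian, the bytes at ascending addresses are C8 4B 28 91 8E 59 BB AF.
Read back as big-endian, the last byte is least significant, giving 0xC84B28918E59BBAF.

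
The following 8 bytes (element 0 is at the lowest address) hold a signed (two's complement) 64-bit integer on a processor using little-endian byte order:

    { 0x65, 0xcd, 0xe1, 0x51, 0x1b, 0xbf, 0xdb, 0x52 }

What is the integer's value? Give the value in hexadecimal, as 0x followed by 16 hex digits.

Little-endian: lowest address holds the least-significant byte.
Reassemble most-significant byte first: 52 DB BF 1B 51 E1 CD 65 → 0x52DBBF1B51E1CD65.

0x52DBBF1B51E1CD65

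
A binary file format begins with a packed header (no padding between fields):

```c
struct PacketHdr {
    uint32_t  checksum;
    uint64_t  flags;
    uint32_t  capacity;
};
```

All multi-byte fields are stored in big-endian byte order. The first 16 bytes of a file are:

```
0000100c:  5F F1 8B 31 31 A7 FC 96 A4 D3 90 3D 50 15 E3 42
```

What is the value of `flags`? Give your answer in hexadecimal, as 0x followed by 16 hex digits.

0x31A7FC96A4D3903D

`flags` follows `checksum` (4 bytes), so it starts at byte offset 4 and occupies 8 bytes.
Bytes at offsets 4..11: 31 A7 FC 96 A4 D3 90 3D.
Big-endian stores the most-significant byte at the lowest address.
The bytes are already most-significant first: 0x31A7FC96A4D3903D.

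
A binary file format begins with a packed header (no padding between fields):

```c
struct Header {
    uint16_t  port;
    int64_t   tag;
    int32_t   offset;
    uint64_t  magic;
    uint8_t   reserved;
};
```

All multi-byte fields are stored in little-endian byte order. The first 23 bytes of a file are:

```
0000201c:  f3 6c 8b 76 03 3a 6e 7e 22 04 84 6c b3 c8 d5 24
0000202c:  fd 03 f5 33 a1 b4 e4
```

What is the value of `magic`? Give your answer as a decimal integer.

`magic` follows `port` (2 B), `tag` (8 B), `offset` (4 B), so it starts at offset 2 + 8 + 4 = 14 and occupies 8 bytes.
Bytes at offsets 14..21: D5 24 FD 03 F5 33 A1 B4.
In little-endian order the low byte comes first in memory.
Reassemble most-significant byte first: B4 A1 33 F5 03 FD 24 D5 → 0xB4A133F503FD24D5.
0xB4A133F503FD24D5 = 13015741525504369877.

13015741525504369877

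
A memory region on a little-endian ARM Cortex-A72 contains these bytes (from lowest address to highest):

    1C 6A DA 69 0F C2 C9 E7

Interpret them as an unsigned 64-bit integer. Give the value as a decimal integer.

Little-endian: lowest address holds the least-significant byte.
Reassemble most-significant byte first: E7 C9 C2 0F 69 DA 6A 1C → 0xE7C9C20F69DA6A1C.
0xE7C9C20F69DA6A1C = 16702094064536414748.

16702094064536414748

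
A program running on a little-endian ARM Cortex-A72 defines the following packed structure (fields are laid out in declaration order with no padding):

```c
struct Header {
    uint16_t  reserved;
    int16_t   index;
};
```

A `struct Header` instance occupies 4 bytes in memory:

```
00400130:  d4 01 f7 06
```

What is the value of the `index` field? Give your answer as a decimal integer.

`index` follows `reserved` (2 bytes), so it starts at byte offset 2 and occupies 2 bytes.
Bytes at offsets 2..3: F7 06.
Little-endian stores the least-significant byte at the lowest address.
Reassemble most-significant byte first: 06 F7 → 0x06F7.
0x06F7 = 1783.

1783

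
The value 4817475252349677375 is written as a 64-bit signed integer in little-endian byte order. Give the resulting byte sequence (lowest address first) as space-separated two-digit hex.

4817475252349677375 in hexadecimal, padded to 64 bits, is 0x42DB1C37CA89AF3F.
Split into bytes (most-significant first): 42 DB 1C 37 CA 89 AF 3F.
Little-endian: lowest address holds the least-significant byte.
So at ascending addresses the bytes are 3F AF 89 CA 37 1C DB 42.

3F AF 89 CA 37 1C DB 42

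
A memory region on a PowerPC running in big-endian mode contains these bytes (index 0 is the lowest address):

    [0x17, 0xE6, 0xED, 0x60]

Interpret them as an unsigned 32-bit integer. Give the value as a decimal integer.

Big-endian stores the most-significant byte at the lowest address.
The bytes are already most-significant first: 0x17E6ED60.
0x17E6ED60 = 401010016.

401010016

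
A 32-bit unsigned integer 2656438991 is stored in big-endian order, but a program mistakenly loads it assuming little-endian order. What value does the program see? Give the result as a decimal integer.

2656438991 in 32-bit hexadecimal is 0x9E560ACF.
Stored big-endian, the bytes at ascending addresses are 9E 56 0A CF.
Read back as little-endian, the first byte is least significant, giving 0xCF0A569E.
0xCF0A569E = 3473561246.

3473561246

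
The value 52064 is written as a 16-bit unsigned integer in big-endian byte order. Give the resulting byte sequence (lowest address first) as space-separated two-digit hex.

52064 in hexadecimal, padded to 16 bits, is 0xCB60.
Split into bytes (most-significant first): CB 60.
Big-endian stores the most-significant byte at the lowest address.
So the memory order matches the most-significant-first order: CB 60.

CB 60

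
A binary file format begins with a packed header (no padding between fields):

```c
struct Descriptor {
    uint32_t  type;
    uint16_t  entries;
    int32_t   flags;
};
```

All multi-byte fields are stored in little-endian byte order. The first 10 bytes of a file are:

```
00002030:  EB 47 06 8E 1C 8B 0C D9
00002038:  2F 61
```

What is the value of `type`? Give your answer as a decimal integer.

`type` is the first field, at byte offset 0, occupying 4 bytes.
Bytes at offsets 0..3: EB 47 06 8E.
Little-endian stores the least-significant byte at the lowest address.
Reassemble most-significant byte first: 8E 06 47 EB → 0x8E0647EB.
0x8E0647EB = 2382776299.

2382776299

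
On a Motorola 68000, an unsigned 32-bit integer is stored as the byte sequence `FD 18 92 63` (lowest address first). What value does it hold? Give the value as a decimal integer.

In big-endian order the high byte comes first in memory.
The bytes are already most-significant first: 0xFD189263.
0xFD189263 = 4246245987.

4246245987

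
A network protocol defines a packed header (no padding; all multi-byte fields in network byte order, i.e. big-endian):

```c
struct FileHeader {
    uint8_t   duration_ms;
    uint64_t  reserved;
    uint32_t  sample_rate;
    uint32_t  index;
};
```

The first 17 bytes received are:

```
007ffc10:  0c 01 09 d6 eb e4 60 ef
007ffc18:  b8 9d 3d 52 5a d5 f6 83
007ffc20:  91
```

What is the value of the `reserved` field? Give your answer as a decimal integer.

74827177465540536

`reserved` follows `duration_ms` (1 byte), so it starts at byte offset 1 and occupies 8 bytes.
Bytes at offsets 1..8: 01 09 D6 EB E4 60 EF B8.
Big-endian: lowest address holds the most-significant byte.
The bytes are already most-significant first: 0x0109D6EBE460EFB8.
0x0109D6EBE460EFB8 = 74827177465540536.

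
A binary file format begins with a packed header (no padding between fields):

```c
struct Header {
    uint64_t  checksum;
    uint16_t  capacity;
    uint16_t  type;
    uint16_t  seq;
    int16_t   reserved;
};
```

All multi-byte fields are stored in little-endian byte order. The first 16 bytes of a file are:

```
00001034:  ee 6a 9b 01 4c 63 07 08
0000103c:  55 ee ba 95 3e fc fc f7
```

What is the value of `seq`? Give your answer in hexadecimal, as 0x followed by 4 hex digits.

0xFC3E

`seq` follows `checksum` (8 B), `capacity` (2 B), `type` (2 B), so it starts at offset 8 + 2 + 2 = 12 and occupies 2 bytes.
Bytes at offsets 12..13: 3E FC.
In little-endian order the low byte comes first in memory.
Reassemble most-significant byte first: FC 3E → 0xFC3E.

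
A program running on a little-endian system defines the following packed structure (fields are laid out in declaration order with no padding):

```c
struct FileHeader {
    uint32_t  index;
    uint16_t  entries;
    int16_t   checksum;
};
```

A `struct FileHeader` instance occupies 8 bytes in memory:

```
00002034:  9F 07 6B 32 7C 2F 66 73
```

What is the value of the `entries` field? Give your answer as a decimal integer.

`entries` follows `index` (4 bytes), so it starts at byte offset 4 and occupies 2 bytes.
Bytes at offsets 4..5: 7C 2F.
Little-endian: lowest address holds the least-significant byte.
Reassemble most-significant byte first: 2F 7C → 0x2F7C.
0x2F7C = 12156.

12156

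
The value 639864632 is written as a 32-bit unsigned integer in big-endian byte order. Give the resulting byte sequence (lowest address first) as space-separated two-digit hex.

26 23 8F 38

639864632 in hexadecimal, padded to 32 bits, is 0x26238F38.
Split into bytes (most-significant first): 26 23 8F 38.
Big-endian stores the most-significant byte at the lowest address.
So the memory order matches the most-significant-first order: 26 23 8F 38.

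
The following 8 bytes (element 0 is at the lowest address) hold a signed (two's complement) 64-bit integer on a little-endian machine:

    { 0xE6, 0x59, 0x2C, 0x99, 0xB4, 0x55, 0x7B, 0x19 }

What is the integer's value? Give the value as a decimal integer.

In little-endian order the low byte comes first in memory.
Reassemble most-significant byte first: 19 7B 55 B4 99 2C 59 E6 → 0x197B55B4992C59E6.
0x197B55B4992C59E6 = 1836155507235903974.

1836155507235903974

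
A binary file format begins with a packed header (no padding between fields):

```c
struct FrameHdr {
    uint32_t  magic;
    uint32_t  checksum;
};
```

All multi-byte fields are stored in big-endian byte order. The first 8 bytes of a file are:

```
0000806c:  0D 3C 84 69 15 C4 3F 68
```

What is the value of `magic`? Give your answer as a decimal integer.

222069865

`magic` is the first field, at byte offset 0, occupying 4 bytes.
Bytes at offsets 0..3: 0D 3C 84 69.
Big-endian stores the most-significant byte at the lowest address.
The bytes are already most-significant first: 0x0D3C8469.
0x0D3C8469 = 222069865.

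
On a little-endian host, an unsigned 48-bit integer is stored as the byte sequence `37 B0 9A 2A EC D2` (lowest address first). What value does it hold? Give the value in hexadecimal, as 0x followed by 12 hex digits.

Little-endian: lowest address holds the least-significant byte.
Reassemble most-significant byte first: D2 EC 2A 9A B0 37 → 0xD2EC2A9AB037.

0xD2EC2A9AB037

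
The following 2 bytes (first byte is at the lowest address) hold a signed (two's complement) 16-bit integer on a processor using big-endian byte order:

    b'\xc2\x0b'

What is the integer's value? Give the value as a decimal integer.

-15861

Big-endian: lowest address holds the most-significant byte.
The bytes are already most-significant first: 0xC20B.
Top bit is set, so as a signed 16-bit value this is 0xC20B − 2^16 = -15861.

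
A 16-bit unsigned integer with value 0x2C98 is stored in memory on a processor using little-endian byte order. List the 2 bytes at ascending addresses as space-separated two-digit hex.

98 2C

Split into bytes (most-significant first): 2C 98.
Little-endian stores the least-significant byte at the lowest address.
So at ascending addresses the bytes are 98 2C.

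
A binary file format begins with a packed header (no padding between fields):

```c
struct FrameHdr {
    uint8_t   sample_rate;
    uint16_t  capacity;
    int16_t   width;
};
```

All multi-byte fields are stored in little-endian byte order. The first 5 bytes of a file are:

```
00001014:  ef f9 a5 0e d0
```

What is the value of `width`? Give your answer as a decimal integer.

-12274

`width` follows `sample_rate` (1 B), `capacity` (2 B), so it starts at offset 1 + 2 = 3 and occupies 2 bytes.
Bytes at offsets 3..4: 0E D0.
In little-endian order the low byte comes first in memory.
Reassemble most-significant byte first: D0 0E → 0xD00E.
Top bit is set, so as a signed 16-bit value this is 0xD00E − 2^16 = -12274.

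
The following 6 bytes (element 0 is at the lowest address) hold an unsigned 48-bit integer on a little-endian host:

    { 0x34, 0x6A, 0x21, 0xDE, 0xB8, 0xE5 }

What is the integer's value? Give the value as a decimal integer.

252582163474996

Little-endian: lowest address holds the least-significant byte.
Reassemble most-significant byte first: E5 B8 DE 21 6A 34 → 0xE5B8DE216A34.
0xE5B8DE216A34 = 252582163474996.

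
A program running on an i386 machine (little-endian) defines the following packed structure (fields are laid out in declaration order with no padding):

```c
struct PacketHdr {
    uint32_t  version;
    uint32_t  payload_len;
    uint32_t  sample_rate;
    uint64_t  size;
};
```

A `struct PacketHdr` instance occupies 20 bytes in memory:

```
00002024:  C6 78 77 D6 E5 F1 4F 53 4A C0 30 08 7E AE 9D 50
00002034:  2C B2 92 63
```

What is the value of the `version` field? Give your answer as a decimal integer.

3598153926

`version` is the first field, at byte offset 0, occupying 4 bytes.
Bytes at offsets 0..3: C6 78 77 D6.
In little-endian order the low byte comes first in memory.
Reassemble most-significant byte first: D6 77 78 C6 → 0xD67778C6.
0xD67778C6 = 3598153926.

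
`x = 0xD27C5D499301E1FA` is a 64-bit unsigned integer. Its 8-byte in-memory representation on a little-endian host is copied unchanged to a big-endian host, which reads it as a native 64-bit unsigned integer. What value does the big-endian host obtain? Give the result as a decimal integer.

18077732111344565458

Stored little-endian, the bytes at ascending addresses are FA E1 01 93 49 5D 7C D2.
Read back as big-endian, the last byte is least significant, giving 0xFAE10193495D7CD2.
0xFAE10193495D7CD2 = 18077732111344565458.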